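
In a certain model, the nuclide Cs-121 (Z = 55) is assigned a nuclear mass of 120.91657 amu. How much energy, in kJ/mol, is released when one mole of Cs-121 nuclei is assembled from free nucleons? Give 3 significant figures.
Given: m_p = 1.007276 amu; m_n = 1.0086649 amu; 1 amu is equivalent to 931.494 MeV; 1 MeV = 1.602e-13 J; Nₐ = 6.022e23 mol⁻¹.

Total constituent mass: 55 × 1.007276 + 66 × 1.0086649 = 121.9720634 amu
The mass defect is 121.9720634 − 120.91657 = 1.0554934 amu.
Binding energy = Δm·c² = 1.0554934 × 931.494 MeV/amu = 983.186 MeV
Per nucleus in joules: 983.186 MeV × 1.602e-13 J/MeV = 1.5751e-10 J
Per mole: 1.5751e-10 J × 6.022e23 mol⁻¹ = 9.4853e+13 J/mol

9.49e+10 kJ/mol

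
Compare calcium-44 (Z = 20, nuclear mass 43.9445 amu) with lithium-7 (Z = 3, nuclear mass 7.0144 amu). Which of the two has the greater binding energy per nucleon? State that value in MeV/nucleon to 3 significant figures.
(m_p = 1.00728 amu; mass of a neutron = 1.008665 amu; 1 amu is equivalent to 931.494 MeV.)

calcium-44; 8.66 MeV/nucleon

calcium-44: Σm = 20(1.00728) + 24(1.008665) = 44.353560 amu; Δm = 0.409060 amu; E_B = 381.04 MeV; E_B/A = 8.660 MeV
lithium-7: Σm = 3(1.00728) + 4(1.008665) = 7.056500 amu; Δm = 0.042100 amu; E_B = 39.216 MeV; E_B/A = 5.602 MeV
calcium-44 has the higher binding energy per nucleon, so it is the more tightly bound nucleus.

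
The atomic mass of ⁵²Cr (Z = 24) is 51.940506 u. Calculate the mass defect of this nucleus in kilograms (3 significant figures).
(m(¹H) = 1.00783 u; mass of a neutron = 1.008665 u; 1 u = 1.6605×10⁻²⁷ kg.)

Total constituent mass: 24 × 1.00783 + 28 × 1.008665 = 52.430540 u
The mass defect is 52.430540 − 51.940506 = 0.490034 u.
In SI units: 0.490034 u × 1.6605×10⁻²⁷ kg/u = 8.1370e-28 kg

8.14e-28 kg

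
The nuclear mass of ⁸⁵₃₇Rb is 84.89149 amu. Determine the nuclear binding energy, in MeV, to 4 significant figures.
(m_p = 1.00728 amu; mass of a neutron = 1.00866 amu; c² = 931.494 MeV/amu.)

With 37 protons and 48 neutrons (A = 85):
Mass of separated nucleons = 37(1.00728) + 48(1.00866) = 37.26936 + 48.41568 = 85.68504 amu
Mass defect Δm = 85.68504 − 84.89149 = 0.79355 amu
Binding energy = Δm·c² = 0.79355 × 931.494 MeV/amu = 739.187 MeV

739.2 MeV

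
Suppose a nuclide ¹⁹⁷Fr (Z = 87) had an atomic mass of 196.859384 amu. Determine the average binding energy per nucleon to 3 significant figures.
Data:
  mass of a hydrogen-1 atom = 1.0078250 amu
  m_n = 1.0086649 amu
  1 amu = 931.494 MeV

Σm = 87·m(¹H) + 110·m_n = 87.6807750 + 110.9531390 = 198.6339140 amu
Δm = 198.6339140 − 196.859384 = 1.7745300 amu
Binding energy = Δm·c² = 1.7745300 × 931.494 MeV/amu = 1652.96 MeV
Per nucleon: 1652.96 / 197 = 8.391 MeV

8.39 MeV/nucleon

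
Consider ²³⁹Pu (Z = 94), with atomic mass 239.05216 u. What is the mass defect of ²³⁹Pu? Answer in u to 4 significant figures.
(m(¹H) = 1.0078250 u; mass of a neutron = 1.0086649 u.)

1.940 u

Z = 94, so N = A − Z = 239 − 94 = 145.
Mass of separated nucleons = 94(1.0078250) + 145(1.0086649) = 94.7355500 + 146.2564105 = 240.9919605 u
The mass defect is 240.9919605 − 239.05216 = 1.9398005 u.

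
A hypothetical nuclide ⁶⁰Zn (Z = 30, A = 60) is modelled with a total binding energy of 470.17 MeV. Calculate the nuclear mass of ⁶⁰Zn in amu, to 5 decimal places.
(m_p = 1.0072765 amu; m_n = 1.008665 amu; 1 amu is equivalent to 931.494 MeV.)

59.97350 amu

Mass defect = 470.17 MeV / (931.494 MeV/amu) = 0.5047483 amu
Constituent mass = 30(1.0072765) + 30(1.008665) = 60.4782450 amu
Nuclear mass = 60.4782450 − 0.5047483 = 59.9734967 amu ≈ 59.97350 amu (to 5 decimal places)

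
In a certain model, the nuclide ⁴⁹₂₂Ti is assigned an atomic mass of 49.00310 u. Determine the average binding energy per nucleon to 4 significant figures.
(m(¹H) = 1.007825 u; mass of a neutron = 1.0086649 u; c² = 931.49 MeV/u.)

Z = 22, so N = A − Z = 49 − 22 = 27.
Total constituent mass: 22 × 1.007825 + 27 × 1.0086649 = 49.4061023 u
Δm = 49.4061023 − 49.00310 = 0.4030023 u
E_B = 0.4030023 × 931.49 = 375.393 MeV
Per nucleon: 375.393 / 49 = 7.661 MeV

7.661 MeV/nucleon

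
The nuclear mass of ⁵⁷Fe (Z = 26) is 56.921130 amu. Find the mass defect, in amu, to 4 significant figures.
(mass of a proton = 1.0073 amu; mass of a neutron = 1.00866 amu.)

The nucleus contains 26 protons and 57 − 26 = 31 neutrons.
Total constituent mass: 26 × 1.0073 + 31 × 1.00866 = 57.45826 amu
Δm = 57.45826 − 56.921130 = 0.537130 amu

0.5371 amu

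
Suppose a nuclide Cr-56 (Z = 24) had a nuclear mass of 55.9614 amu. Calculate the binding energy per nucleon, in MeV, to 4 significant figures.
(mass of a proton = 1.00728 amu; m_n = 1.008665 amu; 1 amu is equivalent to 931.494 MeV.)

8.161 MeV/nucleon

Total constituent mass: 24 × 1.00728 + 32 × 1.008665 = 56.452000 amu
Δm = 56.452000 − 55.9614 = 0.490600 amu
Binding energy = Δm·c² = 0.490600 × 931.494 MeV/amu = 456.991 MeV
BE/A = 456.991 MeV / 56 = 8.161 MeV/nucleon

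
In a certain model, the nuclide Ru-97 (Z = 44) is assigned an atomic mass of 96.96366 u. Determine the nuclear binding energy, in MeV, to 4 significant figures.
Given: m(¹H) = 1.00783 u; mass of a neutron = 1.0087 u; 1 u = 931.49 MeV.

784.3 MeV

With 44 protons and 53 neutrons (A = 97):
Σm = 44·m(¹H) + 53·m_n = 44.34452 + 53.4611 = 97.80562 u
Mass defect Δm = 97.80562 − 96.96366 = 0.84196 u
Converting to energy: 0.84196 u × 931.49 MeV/u = 784.277 MeV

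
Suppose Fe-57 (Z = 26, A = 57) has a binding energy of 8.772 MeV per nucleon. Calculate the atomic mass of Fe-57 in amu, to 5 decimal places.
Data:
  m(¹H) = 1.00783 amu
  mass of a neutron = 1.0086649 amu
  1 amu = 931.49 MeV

Total binding energy = 57 × 8.772 = 500.004 MeV
Mass defect = 500.004 MeV / (931.49 MeV/amu) = 0.5367787 amu
Constituent mass = 26(1.00783) + 31(1.0086649) = 57.4721919 amu
Atomic mass = 57.4721919 − 0.5367787 = 56.9354132 amu ≈ 56.93541 amu (to 5 decimal places)

56.93541 amu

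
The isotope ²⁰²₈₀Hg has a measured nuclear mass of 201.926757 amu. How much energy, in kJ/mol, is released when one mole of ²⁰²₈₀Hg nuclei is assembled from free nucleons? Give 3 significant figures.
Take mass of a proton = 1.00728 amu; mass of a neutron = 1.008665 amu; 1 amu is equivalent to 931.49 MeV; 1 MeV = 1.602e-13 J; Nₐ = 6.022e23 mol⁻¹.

1.54e+11 kJ/mol

Total constituent mass: 80 × 1.00728 + 122 × 1.008665 = 203.639530 amu
Δm = 203.639530 − 201.926757 = 1.712773 amu
E_B = 1.712773 × 931.49 = 1595.43 MeV
Per nucleus in joules: 1595.43 MeV × 1.602e-13 J/MeV = 2.5559e-10 J
Per mole: 2.5559e-10 J × 6.022e23 mol⁻¹ = 1.5392e+14 J/mol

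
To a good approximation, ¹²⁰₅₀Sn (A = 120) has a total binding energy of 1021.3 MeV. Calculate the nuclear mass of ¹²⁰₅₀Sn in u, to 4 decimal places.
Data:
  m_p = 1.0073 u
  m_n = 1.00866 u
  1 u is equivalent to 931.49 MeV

Mass defect = 1021.3 MeV / (931.49 MeV/u) = 1.096415 u
Constituent mass = 50(1.0073) + 70(1.00866) = 120.97120 u
Nuclear mass = 120.97120 − 1.096415 = 119.874785 u ≈ 119.8748 u (to 4 decimal places)

119.8748 u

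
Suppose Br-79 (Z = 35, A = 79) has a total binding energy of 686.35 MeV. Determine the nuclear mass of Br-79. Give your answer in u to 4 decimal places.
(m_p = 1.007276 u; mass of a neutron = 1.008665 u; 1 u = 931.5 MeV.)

Mass defect = 686.35 MeV / (931.5 MeV/u) = 0.736822 u
Constituent mass = 35(1.007276) + 44(1.008665) = 79.635920 u
Nuclear mass = 79.635920 − 0.736822 = 78.899098 u ≈ 78.8991 u (to 4 decimal places)

78.8991 u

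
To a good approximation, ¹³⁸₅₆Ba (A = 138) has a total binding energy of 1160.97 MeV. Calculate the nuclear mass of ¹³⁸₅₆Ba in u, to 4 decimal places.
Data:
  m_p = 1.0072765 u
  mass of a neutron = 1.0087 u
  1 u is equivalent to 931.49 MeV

137.8745 u

Mass defect = 1160.97 MeV / (931.49 MeV/u) = 1.246358 u
Constituent mass = 56(1.0072765) + 82(1.0087) = 139.1208840 u
Nuclear mass = 139.1208840 − 1.246358 = 137.8745260 u ≈ 137.8745 u (to 4 decimal places)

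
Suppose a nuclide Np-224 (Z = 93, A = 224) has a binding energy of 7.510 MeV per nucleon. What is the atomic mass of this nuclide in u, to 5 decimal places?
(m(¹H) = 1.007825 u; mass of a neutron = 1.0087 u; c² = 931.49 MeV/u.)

Total binding energy = 224 × 7.510 = 1682.240 MeV
Mass defect = 1682.240 MeV / (931.49 MeV/u) = 1.8059668 u
Constituent mass = 93(1.007825) + 131(1.0087) = 225.867425 u
Atomic mass = 225.867425 − 1.8059668 = 224.0614582 u ≈ 224.06146 u (to 5 decimal places)

224.06146 u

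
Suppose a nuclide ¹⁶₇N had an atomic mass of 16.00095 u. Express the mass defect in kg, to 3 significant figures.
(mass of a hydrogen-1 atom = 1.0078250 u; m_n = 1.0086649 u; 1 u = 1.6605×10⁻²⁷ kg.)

2.19e-28 kg

Z = 7, so N = A − Z = 16 − 7 = 9.
Total constituent mass: 7 × 1.0078250 + 9 × 1.0086649 = 16.1327591 u
Δm = 16.1327591 − 16.00095 = 0.1318091 u
In SI units: 0.1318091 u × 1.6605×10⁻²⁷ kg/u = 2.1887e-28 kg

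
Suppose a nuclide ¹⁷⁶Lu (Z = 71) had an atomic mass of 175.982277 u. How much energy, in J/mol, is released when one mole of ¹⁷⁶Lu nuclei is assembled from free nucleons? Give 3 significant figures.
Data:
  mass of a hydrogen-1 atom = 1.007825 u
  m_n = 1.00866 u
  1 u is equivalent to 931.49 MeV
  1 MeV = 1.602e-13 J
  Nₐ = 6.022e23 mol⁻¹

1.33e+14 J/mol

The nucleus contains 71 protons and 176 − 71 = 105 neutrons.
Total constituent mass: 71 × 1.007825 + 105 × 1.00866 = 177.464875 u
The mass defect is 177.464875 − 175.982277 = 1.482598 u.
Binding energy = Δm·c² = 1.482598 × 931.49 MeV/u = 1381.03 MeV
Per nucleus in joules: 1381.03 MeV × 1.602e-13 J/MeV = 2.2124e-10 J
Per mole: 2.2124e-10 J × 6.022e23 mol⁻¹ = 1.3323e+14 J/mol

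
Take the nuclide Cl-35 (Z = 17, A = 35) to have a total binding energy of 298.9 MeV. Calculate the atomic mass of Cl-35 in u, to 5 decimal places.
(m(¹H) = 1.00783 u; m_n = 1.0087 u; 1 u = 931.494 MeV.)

34.96883 u

Mass defect = 298.9 MeV / (931.494 MeV/u) = 0.3208824 u
Constituent mass = 17(1.00783) + 18(1.0087) = 35.28971 u
Atomic mass = 35.28971 − 0.3208824 = 34.9688276 u ≈ 34.96883 u (to 5 decimal places)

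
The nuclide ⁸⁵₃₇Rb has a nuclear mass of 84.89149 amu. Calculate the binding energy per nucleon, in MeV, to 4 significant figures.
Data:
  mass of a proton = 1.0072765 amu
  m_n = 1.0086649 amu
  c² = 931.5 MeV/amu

Z = 37, so N = A − Z = 85 − 37 = 48.
Mass of separated nucleons = 37(1.0072765) + 48(1.0086649) = 37.2692305 + 48.4159152 = 85.6851457 amu
Δm = 85.6851457 − 84.89149 = 0.7936557 amu
Converting to energy: 0.7936557 amu × 931.5 MeV/amu = 739.290 MeV
Dividing by A = 85 gives 8.698 MeV per nucleon.

8.698 MeV/nucleon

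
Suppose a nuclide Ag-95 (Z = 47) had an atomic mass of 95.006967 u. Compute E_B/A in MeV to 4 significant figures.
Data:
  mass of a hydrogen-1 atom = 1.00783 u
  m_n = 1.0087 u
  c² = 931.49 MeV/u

7.635 MeV/nucleon

Σm = 47·m(¹H) + 48·m_n = 47.36801 + 48.4176 = 95.78561 u
The mass defect is 95.78561 − 95.006967 = 0.778643 u.
E_B = 0.778643 × 931.49 = 725.298 MeV
Dividing by A = 95 gives 7.635 MeV per nucleon.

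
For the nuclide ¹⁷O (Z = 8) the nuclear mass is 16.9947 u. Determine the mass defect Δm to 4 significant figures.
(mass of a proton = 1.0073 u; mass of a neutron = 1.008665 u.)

0.1417 u

The nucleus contains 8 protons and 17 − 8 = 9 neutrons.
Mass of separated nucleons = 8(1.0073) + 9(1.008665) = 8.0584 + 9.077985 = 17.136385 u
Δm = 17.136385 − 16.9947 = 0.141685 u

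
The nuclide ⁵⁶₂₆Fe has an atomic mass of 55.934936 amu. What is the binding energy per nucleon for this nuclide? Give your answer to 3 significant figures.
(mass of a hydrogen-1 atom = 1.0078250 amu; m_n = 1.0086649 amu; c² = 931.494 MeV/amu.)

Mass of separated nucleons = 26(1.0078250) + 30(1.0086649) = 26.2034500 + 30.2599470 = 56.4633970 amu
Mass defect Δm = 56.4633970 − 55.934936 = 0.5284610 amu
E_B = 0.5284610 × 931.494 = 492.258 MeV
BE/A = 492.258 MeV / 56 = 8.790 MeV/nucleon

8.79 MeV/nucleon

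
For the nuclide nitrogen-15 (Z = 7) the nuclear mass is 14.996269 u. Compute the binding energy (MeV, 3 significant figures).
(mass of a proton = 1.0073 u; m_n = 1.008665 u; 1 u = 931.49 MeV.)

116 MeV

With 7 protons and 8 neutrons (A = 15):
Total constituent mass: 7 × 1.0073 + 8 × 1.008665 = 15.120420 u
Δm = 15.120420 − 14.996269 = 0.124151 u
Binding energy = Δm·c² = 0.124151 × 931.49 MeV/u = 115.645 MeV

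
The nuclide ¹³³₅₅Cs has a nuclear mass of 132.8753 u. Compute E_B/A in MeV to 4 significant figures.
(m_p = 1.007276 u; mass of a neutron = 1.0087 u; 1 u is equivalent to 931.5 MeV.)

The nucleus contains 55 protons and 133 − 55 = 78 neutrons.
Total constituent mass: 55 × 1.007276 + 78 × 1.0087 = 134.078780 u
The mass defect is 134.078780 − 132.8753 = 1.203480 u.
E_B = 1.203480 × 931.5 = 1121.04 MeV
Per nucleon: 1121.04 / 133 = 8.429 MeV

8.429 MeV/nucleon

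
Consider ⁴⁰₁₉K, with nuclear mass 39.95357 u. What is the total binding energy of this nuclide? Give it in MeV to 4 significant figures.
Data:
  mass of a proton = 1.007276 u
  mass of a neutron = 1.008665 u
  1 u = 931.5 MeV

Σm = 19·m_p + 21·m_n = 19.138244 + 21.181965 = 40.320209 u
Mass defect Δm = 40.320209 − 39.95357 = 0.366639 u
Binding energy = Δm·c² = 0.366639 × 931.5 MeV/u = 341.524 MeV

341.5 MeV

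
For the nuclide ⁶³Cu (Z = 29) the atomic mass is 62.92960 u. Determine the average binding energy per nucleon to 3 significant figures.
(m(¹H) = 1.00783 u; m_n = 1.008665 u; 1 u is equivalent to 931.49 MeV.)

With 29 protons and 34 neutrons (A = 63):
Total constituent mass: 29 × 1.00783 + 34 × 1.008665 = 63.521680 u
The mass defect is 63.521680 − 62.92960 = 0.592080 u.
Binding energy = Δm·c² = 0.592080 × 931.49 MeV/u = 551.517 MeV
Per nucleon: 551.517 / 63 = 8.754 MeV

8.75 MeV/nucleon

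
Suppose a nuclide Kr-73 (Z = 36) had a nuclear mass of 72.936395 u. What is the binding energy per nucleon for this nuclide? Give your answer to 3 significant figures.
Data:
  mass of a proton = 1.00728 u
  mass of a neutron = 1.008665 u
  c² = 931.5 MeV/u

8.25 MeV/nucleon

Z = 36, so N = A − Z = 73 − 36 = 37.
Total constituent mass: 36 × 1.00728 + 37 × 1.008665 = 73.582685 u
The mass defect is 73.582685 − 72.936395 = 0.646290 u.
Converting to energy: 0.646290 u × 931.5 MeV/u = 602.019 MeV
BE/A = 602.019 MeV / 73 = 8.247 MeV/nucleon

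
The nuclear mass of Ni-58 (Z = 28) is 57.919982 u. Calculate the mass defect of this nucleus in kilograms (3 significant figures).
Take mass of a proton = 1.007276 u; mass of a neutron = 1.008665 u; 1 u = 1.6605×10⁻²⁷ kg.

9.03e-28 kg

Total constituent mass: 28 × 1.007276 + 30 × 1.008665 = 58.463678 u
Δm = 58.463678 − 57.919982 = 0.543696 u
In SI units: 0.543696 u × 1.6605×10⁻²⁷ kg/u = 9.0281e-28 kg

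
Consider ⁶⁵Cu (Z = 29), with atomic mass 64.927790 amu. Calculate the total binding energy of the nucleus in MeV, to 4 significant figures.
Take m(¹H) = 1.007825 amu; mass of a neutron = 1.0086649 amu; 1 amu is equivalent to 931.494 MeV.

569.2 MeV

Z = 29, so N = A − Z = 65 − 29 = 36.
Mass of separated nucleons = 29(1.007825) + 36(1.0086649) = 29.226925 + 36.3119364 = 65.5388614 amu
The mass defect is 65.5388614 − 64.927790 = 0.6110714 amu.
Converting to energy: 0.6110714 amu × 931.494 MeV/amu = 569.209 MeV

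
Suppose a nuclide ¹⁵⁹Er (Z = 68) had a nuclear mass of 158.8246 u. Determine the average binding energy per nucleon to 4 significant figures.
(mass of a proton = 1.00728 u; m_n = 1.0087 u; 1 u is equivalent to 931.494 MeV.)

8.566 MeV/nucleon

Total constituent mass: 68 × 1.00728 + 91 × 1.0087 = 160.28674 u
The mass defect is 160.28674 − 158.8246 = 1.46214 u.
Binding energy = Δm·c² = 1.46214 × 931.494 MeV/u = 1361.97 MeV
Per nucleon: 1361.97 / 159 = 8.566 MeV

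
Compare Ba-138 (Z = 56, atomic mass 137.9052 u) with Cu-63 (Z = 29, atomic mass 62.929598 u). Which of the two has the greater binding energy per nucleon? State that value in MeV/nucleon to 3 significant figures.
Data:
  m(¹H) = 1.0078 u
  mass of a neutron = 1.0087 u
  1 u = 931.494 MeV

Cu-63; 8.76 MeV/nucleon

Ba-138: Σm = 56(1.0078) + 82(1.0087) = 139.1502 u; Δm = 1.2450 u; E_B = 1159.7 MeV; E_B/A = 8.404 MeV
Cu-63: Σm = 29(1.0078) + 34(1.0087) = 63.5220 u; Δm = 0.592402 u; E_B = 551.82 MeV; E_B/A = 8.759 MeV
Cu-63 has the higher binding energy per nucleon, so it is the more tightly bound nucleus.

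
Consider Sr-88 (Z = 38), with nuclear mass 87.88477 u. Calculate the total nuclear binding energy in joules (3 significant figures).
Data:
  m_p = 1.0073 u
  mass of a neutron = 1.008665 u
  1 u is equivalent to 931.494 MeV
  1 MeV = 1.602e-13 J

Mass of separated nucleons = 38(1.0073) + 50(1.008665) = 38.2774 + 50.433250 = 88.710650 u
Mass defect Δm = 88.710650 − 87.88477 = 0.825880 u
Converting to energy: 0.825880 u × 931.494 MeV/u = 769.302 MeV
In joules: 769.302 MeV × 1.602e-13 J/MeV = 1.2324e-10 J

1.23e-10 J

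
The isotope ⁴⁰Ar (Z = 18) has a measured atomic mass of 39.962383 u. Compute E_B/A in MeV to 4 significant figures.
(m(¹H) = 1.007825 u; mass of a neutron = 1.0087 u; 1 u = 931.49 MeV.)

8.613 MeV/nucleon

Mass of separated nucleons = 18(1.007825) + 22(1.0087) = 18.140850 + 22.1914 = 40.332250 u
Δm = 40.332250 − 39.962383 = 0.369867 u
Binding energy = Δm·c² = 0.369867 × 931.49 MeV/u = 344.527 MeV
Dividing by A = 40 gives 8.613 MeV per nucleon.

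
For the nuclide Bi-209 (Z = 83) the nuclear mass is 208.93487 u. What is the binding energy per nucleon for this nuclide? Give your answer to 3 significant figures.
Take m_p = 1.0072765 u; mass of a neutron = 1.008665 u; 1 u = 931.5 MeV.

With 83 protons and 126 neutrons (A = 209):
Total constituent mass: 83 × 1.0072765 + 126 × 1.008665 = 210.6957395 u
Δm = 210.6957395 − 208.93487 = 1.7608695 u
Converting to energy: 1.7608695 u × 931.5 MeV/u = 1640.25 MeV
Dividing by A = 209 gives 7.848 MeV per nucleon.

7.85 MeV/nucleon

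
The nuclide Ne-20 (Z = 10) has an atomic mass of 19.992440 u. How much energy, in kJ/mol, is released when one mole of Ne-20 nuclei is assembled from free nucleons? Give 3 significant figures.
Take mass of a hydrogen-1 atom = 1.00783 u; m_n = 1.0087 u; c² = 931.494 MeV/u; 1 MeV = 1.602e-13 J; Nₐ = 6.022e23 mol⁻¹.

1.55e+10 kJ/mol

With 10 protons and 10 neutrons (A = 20):
Mass of separated nucleons = 10(1.00783) + 10(1.0087) = 10.07830 + 10.0870 = 20.16530 u
The mass defect is 20.16530 − 19.992440 = 0.172860 u.
E_B = 0.172860 × 931.494 = 161.018 MeV
Per nucleus in joules: 161.018 MeV × 1.602e-13 J/MeV = 2.5795e-11 J
Per mole: 2.5795e-11 J × 6.022e23 mol⁻¹ = 1.5534e+13 J/mol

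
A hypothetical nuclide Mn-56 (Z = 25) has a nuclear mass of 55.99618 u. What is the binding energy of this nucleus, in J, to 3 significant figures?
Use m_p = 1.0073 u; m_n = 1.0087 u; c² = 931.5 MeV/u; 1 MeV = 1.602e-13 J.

The nucleus contains 25 protons and 56 − 25 = 31 neutrons.
Σm = 25·m_p + 31·m_n = 25.1825 + 31.2697 = 56.4522 u
Mass defect Δm = 56.4522 − 55.99618 = 0.45602 u
E_B = 0.45602 × 931.5 = 424.783 MeV
In joules: 424.783 MeV × 1.602e-13 J/MeV = 6.8050e-11 J

6.81e-11 J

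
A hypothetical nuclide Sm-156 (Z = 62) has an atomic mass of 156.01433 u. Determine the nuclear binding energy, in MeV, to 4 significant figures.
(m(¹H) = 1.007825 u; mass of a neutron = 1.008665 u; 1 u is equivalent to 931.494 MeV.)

The nucleus contains 62 protons and 156 − 62 = 94 neutrons.
Mass of separated nucleons = 62(1.007825) + 94(1.008665) = 62.485150 + 94.814510 = 157.299660 u
The mass defect is 157.299660 − 156.01433 = 1.285330 u.
Converting to energy: 1.285330 u × 931.494 MeV/u = 1197.28 MeV

1197 MeV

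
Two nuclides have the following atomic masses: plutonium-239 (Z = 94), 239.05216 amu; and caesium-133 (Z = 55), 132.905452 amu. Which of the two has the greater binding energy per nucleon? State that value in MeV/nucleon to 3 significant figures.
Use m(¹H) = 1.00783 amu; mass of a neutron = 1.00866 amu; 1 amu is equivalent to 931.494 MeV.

plutonium-239: Σm = 94(1.00783) + 145(1.00866) = 240.99172 amu; Δm = 1.93956 amu; E_B = 1806.7 MeV; E_B/A = 7.559 MeV
caesium-133: Σm = 55(1.00783) + 78(1.00866) = 134.10613 amu; Δm = 1.200678 amu; E_B = 1118.4 MeV; E_B/A = 8.409 MeV
caesium-133 has the higher binding energy per nucleon, so it is the more tightly bound nucleus.

caesium-133; 8.41 MeV/nucleon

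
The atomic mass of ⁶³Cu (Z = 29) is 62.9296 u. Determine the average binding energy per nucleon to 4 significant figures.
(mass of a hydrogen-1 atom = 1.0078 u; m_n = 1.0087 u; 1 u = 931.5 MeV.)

8.759 MeV/nucleon

With 29 protons and 34 neutrons (A = 63):
Σm = 29·m(¹H) + 34·m_n = 29.2262 + 34.2958 = 63.5220 u
Δm = 63.5220 − 62.9296 = 0.5924 u
E_B = 0.5924 × 931.5 = 551.821 MeV
Per nucleon: 551.821 / 63 = 8.759 MeV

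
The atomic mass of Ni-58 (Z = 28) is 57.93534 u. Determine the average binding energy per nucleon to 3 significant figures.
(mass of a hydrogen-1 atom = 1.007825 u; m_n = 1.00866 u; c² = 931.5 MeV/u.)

8.73 MeV/nucleon

Z = 28, so N = A − Z = 58 − 28 = 30.
Σm = 28·m(¹H) + 30·m_n = 28.219100 + 30.25980 = 58.478900 u
Δm = 58.478900 − 57.93534 = 0.543560 u
Converting to energy: 0.543560 u × 931.5 MeV/u = 506.326 MeV
BE/A = 506.326 MeV / 58 = 8.730 MeV/nucleon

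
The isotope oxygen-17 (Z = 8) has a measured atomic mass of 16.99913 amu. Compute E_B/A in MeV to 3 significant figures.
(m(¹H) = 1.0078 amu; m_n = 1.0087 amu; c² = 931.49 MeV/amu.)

7.76 MeV/nucleon

Z = 8, so N = A − Z = 17 − 8 = 9.
Total constituent mass: 8 × 1.0078 + 9 × 1.0087 = 17.1407 amu
The mass defect is 17.1407 − 16.99913 = 0.14157 amu.
Binding energy = Δm·c² = 0.14157 × 931.49 MeV/amu = 131.871 MeV
Per nucleon: 131.871 / 17 = 7.757 MeV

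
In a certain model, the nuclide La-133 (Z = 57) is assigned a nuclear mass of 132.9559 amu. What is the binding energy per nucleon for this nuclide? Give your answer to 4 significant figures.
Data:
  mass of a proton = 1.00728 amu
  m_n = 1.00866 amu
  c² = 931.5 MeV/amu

With 57 protons and 76 neutrons (A = 133):
Σm = 57·m_p + 76·m_n = 57.41496 + 76.65816 = 134.07312 amu
Mass defect Δm = 134.07312 − 132.9559 = 1.11722 amu
E_B = 1.11722 × 931.5 = 1040.69 MeV
Per nucleon: 1040.69 / 133 = 7.825 MeV

7.825 MeV/nucleon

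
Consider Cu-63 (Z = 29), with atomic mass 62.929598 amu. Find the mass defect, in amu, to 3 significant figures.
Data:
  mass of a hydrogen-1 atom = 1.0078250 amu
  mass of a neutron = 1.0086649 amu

Total constituent mass: 29 × 1.0078250 + 34 × 1.0086649 = 63.5215316 amu
Mass defect Δm = 63.5215316 − 62.929598 = 0.5919336 amu

0.592 amu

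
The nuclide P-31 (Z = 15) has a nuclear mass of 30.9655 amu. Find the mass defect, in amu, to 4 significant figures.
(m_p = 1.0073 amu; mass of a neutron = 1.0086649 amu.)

0.2826 amu

The nucleus contains 15 protons and 31 − 15 = 16 neutrons.
Mass of separated nucleons = 15(1.0073) + 16(1.0086649) = 15.1095 + 16.1386384 = 31.2481384 amu
The mass defect is 31.2481384 − 30.9655 = 0.2826384 amu.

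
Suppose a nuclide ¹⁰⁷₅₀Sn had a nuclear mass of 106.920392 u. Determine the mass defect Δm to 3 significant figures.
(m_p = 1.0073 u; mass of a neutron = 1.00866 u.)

The nucleus contains 50 protons and 107 − 50 = 57 neutrons.
Mass of separated nucleons = 50(1.0073) + 57(1.00866) = 50.3650 + 57.49362 = 107.85862 u
Δm = 107.85862 − 106.920392 = 0.938228 u

0.938 u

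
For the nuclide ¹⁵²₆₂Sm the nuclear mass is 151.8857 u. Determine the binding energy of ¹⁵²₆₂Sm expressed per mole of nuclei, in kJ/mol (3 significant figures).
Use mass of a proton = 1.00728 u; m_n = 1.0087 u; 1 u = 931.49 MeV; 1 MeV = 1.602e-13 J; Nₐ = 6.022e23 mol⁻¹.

1.21e+11 kJ/mol

Z = 62, so N = A − Z = 152 − 62 = 90.
Mass of separated nucleons = 62(1.00728) + 90(1.0087) = 62.45136 + 90.7830 = 153.23436 u
Mass defect Δm = 153.23436 − 151.8857 = 1.34866 u
Converting to energy: 1.34866 u × 931.49 MeV/u = 1256.26 MeV
Per nucleus in joules: 1256.26 MeV × 1.602e-13 J/MeV = 2.0125e-10 J
Per mole: 2.0125e-10 J × 6.022e23 mol⁻¹ = 1.2119e+14 J/mol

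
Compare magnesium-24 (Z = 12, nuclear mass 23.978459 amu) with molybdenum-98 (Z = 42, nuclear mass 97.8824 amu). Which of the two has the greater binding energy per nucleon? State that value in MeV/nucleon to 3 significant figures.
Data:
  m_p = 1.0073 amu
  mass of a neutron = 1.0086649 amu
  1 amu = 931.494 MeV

molybdenum-98; 8.64 MeV/nucleon

magnesium-24: Σm = 12(1.0073) + 12(1.0086649) = 24.1915788 amu; Δm = 0.2131198 amu; E_B = 198.52 MeV; E_B/A = 8.272 MeV
molybdenum-98: Σm = 42(1.0073) + 56(1.0086649) = 98.7918344 amu; Δm = 0.9094344 amu; E_B = 847.13 MeV; E_B/A = 8.644 MeV
molybdenum-98 has the higher binding energy per nucleon, so it is the more tightly bound nucleus.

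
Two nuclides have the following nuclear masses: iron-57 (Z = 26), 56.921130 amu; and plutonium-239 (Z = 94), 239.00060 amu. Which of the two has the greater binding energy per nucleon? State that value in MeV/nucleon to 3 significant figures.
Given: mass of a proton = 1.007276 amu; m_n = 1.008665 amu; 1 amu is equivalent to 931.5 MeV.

iron-57: Σm = 26(1.007276) + 31(1.008665) = 57.457791 amu; Δm = 0.536661 amu; E_B = 499.90 MeV; E_B/A = 8.770 MeV
plutonium-239: Σm = 94(1.007276) + 145(1.008665) = 240.940369 amu; Δm = 1.939769 amu; E_B = 1806.9 MeV; E_B/A = 7.560 MeV
iron-57 has the higher binding energy per nucleon, so it is the more tightly bound nucleus.

iron-57; 8.77 MeV/nucleon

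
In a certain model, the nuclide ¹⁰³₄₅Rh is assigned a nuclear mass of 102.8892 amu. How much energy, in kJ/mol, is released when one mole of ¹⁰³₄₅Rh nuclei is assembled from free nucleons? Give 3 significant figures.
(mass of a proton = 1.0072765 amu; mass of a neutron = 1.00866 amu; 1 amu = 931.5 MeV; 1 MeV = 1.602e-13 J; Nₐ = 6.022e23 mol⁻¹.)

8.45e+10 kJ/mol

The nucleus contains 45 protons and 103 − 45 = 58 neutrons.
Total constituent mass: 45 × 1.0072765 + 58 × 1.00866 = 103.8297225 amu
Mass defect Δm = 103.8297225 − 102.8892 = 0.9405225 amu
Binding energy = Δm·c² = 0.9405225 × 931.5 MeV/amu = 876.097 MeV
Per nucleus in joules: 876.097 MeV × 1.602e-13 J/MeV = 1.4035e-10 J
Per mole: 1.4035e-10 J × 6.022e23 mol⁻¹ = 8.4519e+13 J/mol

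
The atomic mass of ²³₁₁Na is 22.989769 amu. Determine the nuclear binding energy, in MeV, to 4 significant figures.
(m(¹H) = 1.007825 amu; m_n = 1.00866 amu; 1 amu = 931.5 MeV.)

186.5 MeV

The nucleus contains 11 protons and 23 − 11 = 12 neutrons.
Mass of separated nucleons = 11(1.007825) + 12(1.00866) = 11.086075 + 12.10392 = 23.189995 amu
Δm = 23.189995 − 22.989769 = 0.200226 amu
E_B = 0.200226 × 931.5 = 186.511 MeV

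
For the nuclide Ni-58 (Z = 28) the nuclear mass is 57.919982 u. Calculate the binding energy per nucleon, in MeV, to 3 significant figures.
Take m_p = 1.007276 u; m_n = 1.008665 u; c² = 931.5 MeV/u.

Mass of separated nucleons = 28(1.007276) + 30(1.008665) = 28.203728 + 30.259950 = 58.463678 u
Mass defect Δm = 58.463678 − 57.919982 = 0.543696 u
Converting to energy: 0.543696 u × 931.5 MeV/u = 506.453 MeV
Per nucleon: 506.453 / 58 = 8.732 MeV

8.73 MeV/nucleon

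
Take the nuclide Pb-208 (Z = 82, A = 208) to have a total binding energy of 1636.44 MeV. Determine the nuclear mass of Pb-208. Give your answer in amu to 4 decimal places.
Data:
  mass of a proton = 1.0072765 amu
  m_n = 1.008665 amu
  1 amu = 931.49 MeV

Mass defect = 1636.44 MeV / (931.49 MeV/amu) = 1.756798 amu
Constituent mass = 82(1.0072765) + 126(1.008665) = 209.6884630 amu
Nuclear mass = 209.6884630 − 1.756798 = 207.9316650 amu ≈ 207.9317 amu (to 4 decimal places)

207.9317 amu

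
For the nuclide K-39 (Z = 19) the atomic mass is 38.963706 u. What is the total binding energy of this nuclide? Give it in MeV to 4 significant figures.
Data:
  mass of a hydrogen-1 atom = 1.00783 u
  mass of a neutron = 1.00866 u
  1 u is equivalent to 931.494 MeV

Total constituent mass: 19 × 1.00783 + 20 × 1.00866 = 39.32197 u
Δm = 39.32197 − 38.963706 = 0.358264 u
Binding energy = Δm·c² = 0.358264 × 931.494 MeV/u = 333.721 MeV

333.7 MeV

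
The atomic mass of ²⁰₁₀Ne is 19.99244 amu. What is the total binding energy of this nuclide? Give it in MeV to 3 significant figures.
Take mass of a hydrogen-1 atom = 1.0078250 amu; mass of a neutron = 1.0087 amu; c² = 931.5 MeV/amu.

Mass of separated nucleons = 10(1.0078250) + 10(1.0087) = 10.0782500 + 10.0870 = 20.1652500 amu
The mass defect is 20.1652500 − 19.99244 = 0.1728100 amu.
E_B = 0.1728100 × 931.5 = 160.973 MeV

161 MeV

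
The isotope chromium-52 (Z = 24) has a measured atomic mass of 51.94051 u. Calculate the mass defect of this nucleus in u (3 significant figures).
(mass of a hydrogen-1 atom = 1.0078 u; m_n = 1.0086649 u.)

Mass of separated nucleons = 24(1.0078) + 28(1.0086649) = 24.1872 + 28.2426172 = 52.4298172 u
Δm = 52.4298172 − 51.94051 = 0.4893072 u

0.489 u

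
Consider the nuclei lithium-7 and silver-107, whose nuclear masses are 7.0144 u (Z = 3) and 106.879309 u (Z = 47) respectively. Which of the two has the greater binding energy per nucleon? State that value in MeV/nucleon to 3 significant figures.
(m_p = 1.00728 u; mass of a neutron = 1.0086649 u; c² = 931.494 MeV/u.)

silver-107; 8.56 MeV/nucleon

lithium-7: Σm = 3(1.00728) + 4(1.0086649) = 7.0564996 u; Δm = 0.0420996 u; E_B = 39.216 MeV; E_B/A = 5.602 MeV
silver-107: Σm = 47(1.00728) + 60(1.0086649) = 107.8620540 u; Δm = 0.9827450 u; E_B = 915.42 MeV; E_B/A = 8.555 MeV
silver-107 has the higher binding energy per nucleon, so it is the more tightly bound nucleus.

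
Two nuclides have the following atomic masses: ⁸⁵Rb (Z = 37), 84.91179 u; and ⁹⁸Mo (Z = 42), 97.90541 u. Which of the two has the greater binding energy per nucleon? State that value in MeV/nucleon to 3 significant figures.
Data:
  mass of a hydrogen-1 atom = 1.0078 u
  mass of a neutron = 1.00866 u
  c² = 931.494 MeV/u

⁸⁵Rb; 8.68 MeV/nucleon

⁸⁵Rb: Σm = 37(1.0078) + 48(1.00866) = 85.70428 u; Δm = 0.79249 u; E_B = 738.20 MeV; E_B/A = 8.6847 MeV
⁹⁸Mo: Σm = 42(1.0078) + 56(1.00866) = 98.81256 u; Δm = 0.90715 u; E_B = 845.00 MeV; E_B/A = 8.622 MeV
⁸⁵Rb has the higher binding energy per nucleon, so it is the more tightly bound nucleus.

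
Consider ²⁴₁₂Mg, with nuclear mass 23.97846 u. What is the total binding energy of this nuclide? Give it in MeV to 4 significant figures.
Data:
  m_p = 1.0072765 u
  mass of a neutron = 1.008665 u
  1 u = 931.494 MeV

Total constituent mass: 12 × 1.0072765 + 12 × 1.008665 = 24.1912980 u
Δm = 24.1912980 − 23.97846 = 0.2128380 u
E_B = 0.2128380 × 931.494 = 198.257 MeV

198.3 MeV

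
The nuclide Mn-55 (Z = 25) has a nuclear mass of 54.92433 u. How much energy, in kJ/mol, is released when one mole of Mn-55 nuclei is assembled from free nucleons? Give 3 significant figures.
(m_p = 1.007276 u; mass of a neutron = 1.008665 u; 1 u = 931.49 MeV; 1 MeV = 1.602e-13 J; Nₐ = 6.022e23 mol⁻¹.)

4.65e+10 kJ/mol

Z = 25, so N = A − Z = 55 − 25 = 30.
Σm = 25·m_p + 30·m_n = 25.181900 + 30.259950 = 55.441850 u
Δm = 55.441850 − 54.92433 = 0.517520 u
E_B = 0.517520 × 931.49 = 482.065 MeV
Per nucleus in joules: 482.065 MeV × 1.602e-13 J/MeV = 7.7227e-11 J
Per mole: 7.7227e-11 J × 6.022e23 mol⁻¹ = 4.6506e+13 J/mol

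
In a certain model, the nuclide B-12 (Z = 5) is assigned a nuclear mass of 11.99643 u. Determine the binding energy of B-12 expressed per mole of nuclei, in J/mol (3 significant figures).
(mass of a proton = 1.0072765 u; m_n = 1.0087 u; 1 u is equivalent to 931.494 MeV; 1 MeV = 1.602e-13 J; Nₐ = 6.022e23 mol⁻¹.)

9.06e+12 J/mol

Z = 5, so N = A − Z = 12 − 5 = 7.
Total constituent mass: 5 × 1.0072765 + 7 × 1.0087 = 12.0972825 u
The mass defect is 12.0972825 − 11.99643 = 0.1008525 u.
Converting to energy: 0.1008525 u × 931.494 MeV/u = 93.9435 MeV
Per nucleus in joules: 93.9435 MeV × 1.602e-13 J/MeV = 1.5050e-11 J
Per mole: 1.5050e-11 J × 6.022e23 mol⁻¹ = 9.0631e+12 J/mol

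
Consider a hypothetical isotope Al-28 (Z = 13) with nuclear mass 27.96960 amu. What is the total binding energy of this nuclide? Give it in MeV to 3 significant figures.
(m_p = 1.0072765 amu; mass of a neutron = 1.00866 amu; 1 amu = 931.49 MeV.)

The nucleus contains 13 protons and 28 − 13 = 15 neutrons.
Σm = 13·m_p + 15·m_n = 13.0945945 + 15.12990 = 28.2244945 amu
The mass defect is 28.2244945 − 27.96960 = 0.2548945 amu.
E_B = 0.2548945 × 931.49 = 237.432 MeV

237 MeV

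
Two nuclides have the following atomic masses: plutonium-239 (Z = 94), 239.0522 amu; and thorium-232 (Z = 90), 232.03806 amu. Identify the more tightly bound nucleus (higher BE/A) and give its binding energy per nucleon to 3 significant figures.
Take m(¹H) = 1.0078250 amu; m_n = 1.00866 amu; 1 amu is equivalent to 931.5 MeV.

plutonium-239: Σm = 94(1.0078250) + 145(1.00866) = 240.9912500 amu; Δm = 1.9390500 amu; E_B = 1806.2 MeV; E_B/A = 7.557 MeV
thorium-232: Σm = 90(1.0078250) + 142(1.00866) = 233.9339700 amu; Δm = 1.8959100 amu; E_B = 1766.0 MeV; E_B/A = 7.612 MeV
thorium-232 has the higher binding energy per nucleon, so it is the more tightly bound nucleus.

thorium-232; 7.61 MeV/nucleon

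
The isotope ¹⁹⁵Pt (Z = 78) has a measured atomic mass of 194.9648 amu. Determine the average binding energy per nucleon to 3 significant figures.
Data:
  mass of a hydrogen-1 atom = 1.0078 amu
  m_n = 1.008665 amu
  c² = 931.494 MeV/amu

7.92 MeV/nucleon

With 78 protons and 117 neutrons (A = 195):
Total constituent mass: 78 × 1.0078 + 117 × 1.008665 = 196.622205 amu
Mass defect Δm = 196.622205 − 194.9648 = 1.657405 amu
Binding energy = Δm·c² = 1.657405 × 931.494 MeV/amu = 1543.86 MeV
Dividing by A = 195 gives 7.917 MeV per nucleon.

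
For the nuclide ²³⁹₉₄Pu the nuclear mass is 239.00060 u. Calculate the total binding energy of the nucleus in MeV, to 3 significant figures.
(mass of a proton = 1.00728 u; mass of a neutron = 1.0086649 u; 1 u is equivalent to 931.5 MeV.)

Total constituent mass: 94 × 1.00728 + 145 × 1.0086649 = 240.9407305 u
The mass defect is 240.9407305 − 239.00060 = 1.9401305 u.
E_B = 1.9401305 × 931.5 = 1807.23 MeV

1810 MeV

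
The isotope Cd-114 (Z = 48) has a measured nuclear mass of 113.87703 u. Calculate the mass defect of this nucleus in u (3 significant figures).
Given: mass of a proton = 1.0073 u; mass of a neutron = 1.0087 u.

1.05 u

Z = 48, so N = A − Z = 114 − 48 = 66.
Mass of separated nucleons = 48(1.0073) + 66(1.0087) = 48.3504 + 66.5742 = 114.9246 u
Δm = 114.9246 − 113.87703 = 1.04757 u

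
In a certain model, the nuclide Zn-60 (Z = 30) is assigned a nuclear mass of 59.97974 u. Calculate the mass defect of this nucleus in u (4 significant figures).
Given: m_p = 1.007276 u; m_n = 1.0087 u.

The nucleus contains 30 protons and 60 − 30 = 30 neutrons.
Mass of separated nucleons = 30(1.007276) + 30(1.0087) = 30.218280 + 30.2610 = 60.479280 u
Mass defect Δm = 60.479280 − 59.97974 = 0.499540 u

0.4995 u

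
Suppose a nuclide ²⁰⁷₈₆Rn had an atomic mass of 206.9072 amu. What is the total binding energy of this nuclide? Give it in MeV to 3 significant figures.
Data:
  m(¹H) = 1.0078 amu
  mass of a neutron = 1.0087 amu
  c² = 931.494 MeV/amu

1690 MeV

With 86 protons and 121 neutrons (A = 207):
Mass of separated nucleons = 86(1.0078) + 121(1.0087) = 86.6708 + 122.0527 = 208.7235 amu
Δm = 208.7235 − 206.9072 = 1.8163 amu
Binding energy = Δm·c² = 1.8163 × 931.494 MeV/amu = 1691.87 MeV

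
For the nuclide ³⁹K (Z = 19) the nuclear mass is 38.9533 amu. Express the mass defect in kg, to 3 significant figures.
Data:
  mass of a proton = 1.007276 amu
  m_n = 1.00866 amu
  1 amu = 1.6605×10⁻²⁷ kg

With 19 protons and 20 neutrons (A = 39):
Mass of separated nucleons = 19(1.007276) + 20(1.00866) = 19.138244 + 20.17320 = 39.311444 amu
The mass defect is 39.311444 − 38.9533 = 0.358144 amu.
In SI units: 0.358144 amu × 1.6605×10⁻²⁷ kg/amu = 5.9470e-28 kg

5.95e-28 kg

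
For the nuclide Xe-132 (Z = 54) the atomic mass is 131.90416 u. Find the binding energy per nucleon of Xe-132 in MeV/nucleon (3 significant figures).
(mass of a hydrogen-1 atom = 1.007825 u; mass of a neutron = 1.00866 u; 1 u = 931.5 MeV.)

8.42 MeV/nucleon

The nucleus contains 54 protons and 132 − 54 = 78 neutrons.
Σm = 54·m(¹H) + 78·m_n = 54.422550 + 78.67548 = 133.098030 u
Δm = 133.098030 − 131.90416 = 1.193870 u
E_B = 1.193870 × 931.5 = 1112.09 MeV
Dividing by A = 132 gives 8.4249 MeV per nucleon.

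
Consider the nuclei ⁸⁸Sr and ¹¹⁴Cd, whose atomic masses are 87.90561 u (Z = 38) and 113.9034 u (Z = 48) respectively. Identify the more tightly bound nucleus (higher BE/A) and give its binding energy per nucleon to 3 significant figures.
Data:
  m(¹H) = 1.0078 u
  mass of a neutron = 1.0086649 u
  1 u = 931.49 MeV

⁸⁸Sr; 8.72 MeV/nucleon

⁸⁸Sr: Σm = 38(1.0078) + 50(1.0086649) = 88.7296450 u; Δm = 0.8240350 u; E_B = 767.58 MeV; E_B/A = 8.723 MeV
¹¹⁴Cd: Σm = 48(1.0078) + 66(1.0086649) = 114.9462834 u; Δm = 1.0428834 u; E_B = 971.44 MeV; E_B/A = 8.521 MeV
⁸⁸Sr has the higher binding energy per nucleon, so it is the more tightly bound nucleus.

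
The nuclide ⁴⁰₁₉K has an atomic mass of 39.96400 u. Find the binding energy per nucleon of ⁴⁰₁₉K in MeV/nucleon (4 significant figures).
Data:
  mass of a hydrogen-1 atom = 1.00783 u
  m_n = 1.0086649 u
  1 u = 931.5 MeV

With 19 protons and 21 neutrons (A = 40):
Mass of separated nucleons = 19(1.00783) + 21(1.0086649) = 19.14877 + 21.1819629 = 40.3307329 u
Mass defect Δm = 40.3307329 − 39.96400 = 0.3667329 u
E_B = 0.3667329 × 931.5 = 341.612 MeV
Per nucleon: 341.612 / 40 = 8.540 MeV

8.540 MeV/nucleon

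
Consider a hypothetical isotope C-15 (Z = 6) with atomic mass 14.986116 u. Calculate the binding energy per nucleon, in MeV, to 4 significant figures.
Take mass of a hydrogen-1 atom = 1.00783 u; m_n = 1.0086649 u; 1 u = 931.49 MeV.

8.622 MeV/nucleon

Σm = 6·m(¹H) + 9·m_n = 6.04698 + 9.0779841 = 15.1249641 u
Mass defect Δm = 15.1249641 − 14.986116 = 0.1388481 u
E_B = 0.1388481 × 931.49 = 129.336 MeV
Per nucleon: 129.336 / 15 = 8.622 MeV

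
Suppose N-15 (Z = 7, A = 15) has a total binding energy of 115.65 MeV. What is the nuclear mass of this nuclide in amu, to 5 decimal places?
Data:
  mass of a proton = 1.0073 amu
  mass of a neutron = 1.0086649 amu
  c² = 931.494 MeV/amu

14.99626 amu

Mass defect = 115.65 MeV / (931.494 MeV/amu) = 0.1241554 amu
Constituent mass = 7(1.0073) + 8(1.0086649) = 15.1204192 amu
Nuclear mass = 15.1204192 − 0.1241554 = 14.9962638 amu ≈ 14.99626 amu (to 5 decimal places)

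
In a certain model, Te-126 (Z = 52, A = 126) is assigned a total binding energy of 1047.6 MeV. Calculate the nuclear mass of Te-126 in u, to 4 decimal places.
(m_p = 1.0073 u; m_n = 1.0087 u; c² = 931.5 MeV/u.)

Mass defect = 1047.6 MeV / (931.5 MeV/u) = 1.124638 u
Constituent mass = 52(1.0073) + 74(1.0087) = 127.0234 u
Nuclear mass = 127.0234 − 1.124638 = 125.898762 u ≈ 125.8988 u (to 4 decimal places)

125.8988 u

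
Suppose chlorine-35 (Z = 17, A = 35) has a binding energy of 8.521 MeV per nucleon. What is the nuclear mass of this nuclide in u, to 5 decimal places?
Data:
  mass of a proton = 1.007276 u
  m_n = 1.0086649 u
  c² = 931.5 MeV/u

Total binding energy = 35 × 8.521 = 298.235 MeV
Mass defect = 298.235 MeV / (931.5 MeV/u) = 0.3201664 u
Constituent mass = 17(1.007276) + 18(1.0086649) = 35.2796602 u
Nuclear mass = 35.2796602 − 0.3201664 = 34.9594938 u ≈ 34.95949 u (to 5 decimal places)

34.95949 u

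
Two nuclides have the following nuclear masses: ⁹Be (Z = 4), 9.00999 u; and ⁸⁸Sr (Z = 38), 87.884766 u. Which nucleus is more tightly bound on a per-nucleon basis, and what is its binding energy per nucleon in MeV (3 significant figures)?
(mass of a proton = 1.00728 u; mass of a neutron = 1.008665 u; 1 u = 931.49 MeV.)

⁹Be: Σm = 4(1.00728) + 5(1.008665) = 9.072445 u; Δm = 0.062455 u; E_B = 58.176 MeV; E_B/A = 6.464 MeV
⁸⁸Sr: Σm = 38(1.00728) + 50(1.008665) = 88.709890 u; Δm = 0.825124 u; E_B = 768.59 MeV; E_B/A = 8.734 MeV
⁸⁸Sr has the higher binding energy per nucleon, so it is the more tightly bound nucleus.

⁸⁸Sr; 8.73 MeV/nucleon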